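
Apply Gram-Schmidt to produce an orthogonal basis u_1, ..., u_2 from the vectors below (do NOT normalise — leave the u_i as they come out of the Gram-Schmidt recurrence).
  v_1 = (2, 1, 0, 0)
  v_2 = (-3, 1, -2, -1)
Orthogonal basis:
  u_1 = (2, 1, 0, 0)
  u_2 = (-1, 2, -2, -1)

Apply the Gram-Schmidt recurrence
  u_1 = v_1
  u_i = v_i − Σ_{j<i} ((v_i · u_j) / (u_j · u_j)) · u_j.

Step by step this gives:
  u_1 = (2, 1, 0, 0)
  u_2 = (-1, 2, -2, -1)

Orthogonality check:
  u_2 · u_1 = 0 (should be 0)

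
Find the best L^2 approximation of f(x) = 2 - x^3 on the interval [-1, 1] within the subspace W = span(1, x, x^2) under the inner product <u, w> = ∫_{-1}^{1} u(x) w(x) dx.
g(x) = 2 - 3*x/5

The best approximation g ∈ W is the orthogonal projection of f onto W. Writing g = a_0 + a_1 x + a_2 x^2, the coefficients solve the normal equations G · a = b where
  G_{ij} = <φ_i, φ_j> and b_i = <f, φ_i>, with φ_0 = 1, φ_1 = x, φ_2 = x^2.
G =
  [2, 0, 2/3]
  [0, 2/3, 0]
  [2/3, 0, 2/5],
b = (4, -2/5, 4/3).
Solving gives a_0 = 2, a_1 = -3/5, a_2 = 0, so
  g(x) = 2 - 3*x/5.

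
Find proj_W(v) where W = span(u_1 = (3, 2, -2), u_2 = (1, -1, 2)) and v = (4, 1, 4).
proj_W(v) = (412/93, -67/93, 272/93)

Set up U = [u_1 | ... | u_2] ∈ R^(3×2). The projector onto W = col(U) is P = U (U^T U)^(-1) U^T.
Compute U^T U =
  [17, -3]
  [-3, 6],
and U^T v = (6, 11).
Solve U^T U · c = U^T v for the coefficients: c = (23/31, 205/93). The projection is proj_W(v) = U c.
Check: (v - proj_W(v)) · u_1 = 0  (should be 0).
Check: (v - proj_W(v)) · u_2 = 0  (should be 0).
Result: proj_W(v) = (412/93, -67/93, 272/93).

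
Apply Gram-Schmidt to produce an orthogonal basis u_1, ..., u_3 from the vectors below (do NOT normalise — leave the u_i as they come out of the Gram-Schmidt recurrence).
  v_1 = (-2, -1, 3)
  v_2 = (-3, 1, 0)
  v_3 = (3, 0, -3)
Orthogonal basis:
  u_1 = (-2, -1, 3)
  u_2 = (-16/7, 19/14, -15/14)
  u_3 = (-18/115, -54/115, -6/23)

Apply the Gram-Schmidt recurrence
  u_1 = v_1
  u_i = v_i − Σ_{j<i} ((v_i · u_j) / (u_j · u_j)) · u_j.

Step by step this gives:
  u_1 = (-2, -1, 3)
  u_2 = (-16/7, 19/14, -15/14)
  u_3 = (-18/115, -54/115, -6/23)

Orthogonality check:
  u_2 · u_1 = 0 (should be 0)
  u_3 · u_1 = 0 (should be 0)
  u_3 · u_2 = 0 (should be 0)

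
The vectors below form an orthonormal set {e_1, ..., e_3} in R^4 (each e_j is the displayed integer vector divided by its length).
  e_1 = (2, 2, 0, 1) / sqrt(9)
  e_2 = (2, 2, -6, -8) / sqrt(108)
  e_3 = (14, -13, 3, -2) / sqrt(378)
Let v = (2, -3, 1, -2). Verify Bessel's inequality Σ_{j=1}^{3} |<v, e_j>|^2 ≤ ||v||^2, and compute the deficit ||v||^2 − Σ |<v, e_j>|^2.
Σ |<v, e_j>|^2 = 118/7; ||v||^2 = 18; deficit = 8/7

Write each e_j = u_j / sqrt(<u_j, u_j>) where u_j is the displayed integer vector. Then <v, e_j> = <v, u_j> / sqrt(<u_j, u_j>), so |<v, e_j>|^2 = <v, u_j>^2 / <u_j, u_j>.
Coefficients: <v, e_1> = -4/sqrt(9), <v, e_2> = 8/sqrt(108), <v, e_3> = 74/sqrt(378).
Square and sum: Σ |<v, e_j>|^2 = 118/7.
Compute ||v||^2 = v·v = 18.
Deficit = 18 − 118/7 = 8/7 ≥ 0, confirming Bessel's inequality. (The deficit equals ||v − Σ <v,e_j> e_j||^2, the squared distance from v to span{e_j}.)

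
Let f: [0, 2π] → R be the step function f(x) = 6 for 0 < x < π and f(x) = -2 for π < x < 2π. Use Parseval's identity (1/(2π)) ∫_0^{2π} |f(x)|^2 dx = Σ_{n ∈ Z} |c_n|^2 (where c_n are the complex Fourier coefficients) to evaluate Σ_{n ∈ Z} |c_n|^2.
Σ |c_n|^2 = 20

Parseval equates the L^2 energy of f (normalised by 1/(2π)) with the ℓ^2 sum of its Fourier coefficients: (1/(2π)) ∫_0^{2π} |f|^2 = Σ |c_n|^2.
Compute the left side: (1/(2π)) [∫_0^π 6^2 dx + ∫_π^{2π} (-2)^2 dx] = (1/(2π)) · (36π + 4π) = (36 + 4)/2 = 20.
So Σ_{n ∈ Z} |c_n|^2 = 20.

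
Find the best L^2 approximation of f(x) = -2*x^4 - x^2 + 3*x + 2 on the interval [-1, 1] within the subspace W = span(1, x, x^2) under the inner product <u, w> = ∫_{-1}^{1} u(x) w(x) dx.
g(x) = -19*x^2/7 + 3*x + 76/35

The best approximation g ∈ W is the orthogonal projection of f onto W. Writing g = a_0 + a_1 x + a_2 x^2, the coefficients solve the normal equations G · a = b where
  G_{ij} = <φ_i, φ_j> and b_i = <f, φ_i>, with φ_0 = 1, φ_1 = x, φ_2 = x^2.
G =
  [2, 0, 2/3]
  [0, 2/3, 0]
  [2/3, 0, 2/5],
b = (38/15, 2, 38/105).
Solving gives a_0 = 76/35, a_1 = 3, a_2 = -19/7, so
  g(x) = -19*x^2/7 + 3*x + 76/35.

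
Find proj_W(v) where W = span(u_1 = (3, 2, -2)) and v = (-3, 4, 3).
proj_W(v) = (-21/17, -14/17, 14/17)

Set up U = [u_1 | ... | u_1] ∈ R^(3×1). The projector onto W = col(U) is P = U (U^T U)^(-1) U^T.
Compute U^T U =
  [17],
and U^T v = (-7).
Solve U^T U · c = U^T v for the coefficients: c = (-7/17). The projection is proj_W(v) = U c.
Check: (v - proj_W(v)) · u_1 = 0  (should be 0).
Result: proj_W(v) = (-21/17, -14/17, 14/17).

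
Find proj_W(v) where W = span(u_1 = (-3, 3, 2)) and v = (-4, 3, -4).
proj_W(v) = (-39/22, 39/22, 13/11)

Set up U = [u_1 | ... | u_1] ∈ R^(3×1). The projector onto W = col(U) is P = U (U^T U)^(-1) U^T.
Compute U^T U =
  [22],
and U^T v = (13).
Solve U^T U · c = U^T v for the coefficients: c = (13/22). The projection is proj_W(v) = U c.
Check: (v - proj_W(v)) · u_1 = 0  (should be 0).
Result: proj_W(v) = (-39/22, 39/22, 13/11).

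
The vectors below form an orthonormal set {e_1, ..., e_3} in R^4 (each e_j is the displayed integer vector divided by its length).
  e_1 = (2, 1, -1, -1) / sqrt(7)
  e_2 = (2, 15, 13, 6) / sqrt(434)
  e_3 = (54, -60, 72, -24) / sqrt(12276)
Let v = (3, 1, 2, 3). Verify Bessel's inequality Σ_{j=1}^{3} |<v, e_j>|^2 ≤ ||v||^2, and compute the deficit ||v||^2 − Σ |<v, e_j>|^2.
Σ |<v, e_j>|^2 = 281/22; ||v||^2 = 23; deficit = 225/22

Write each e_j = u_j / sqrt(<u_j, u_j>) where u_j is the displayed integer vector. Then <v, e_j> = <v, u_j> / sqrt(<u_j, u_j>), so |<v, e_j>|^2 = <v, u_j>^2 / <u_j, u_j>.
Coefficients: <v, e_1> = 2/sqrt(7), <v, e_2> = 65/sqrt(434), <v, e_3> = 174/sqrt(12276).
Square and sum: Σ |<v, e_j>|^2 = 281/22.
Compute ||v||^2 = v·v = 23.
Deficit = 23 − 281/22 = 225/22 ≥ 0, confirming Bessel's inequality. (The deficit equals ||v − Σ <v,e_j> e_j||^2, the squared distance from v to span{e_j}.)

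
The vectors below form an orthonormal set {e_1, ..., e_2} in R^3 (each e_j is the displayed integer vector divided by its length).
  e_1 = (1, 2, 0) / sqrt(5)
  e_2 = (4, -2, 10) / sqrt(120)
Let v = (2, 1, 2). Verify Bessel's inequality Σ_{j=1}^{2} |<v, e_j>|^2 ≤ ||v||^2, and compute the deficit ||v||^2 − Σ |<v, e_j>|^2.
Σ |<v, e_j>|^2 = 53/6; ||v||^2 = 9; deficit = 1/6

Write each e_j = u_j / sqrt(<u_j, u_j>) where u_j is the displayed integer vector. Then <v, e_j> = <v, u_j> / sqrt(<u_j, u_j>), so |<v, e_j>|^2 = <v, u_j>^2 / <u_j, u_j>.
Coefficients: <v, e_1> = 4/sqrt(5), <v, e_2> = 26/sqrt(120).
Square and sum: Σ |<v, e_j>|^2 = 53/6.
Compute ||v||^2 = v·v = 9.
Deficit = 9 − 53/6 = 1/6 ≥ 0, confirming Bessel's inequality. (The deficit equals ||v − Σ <v,e_j> e_j||^2, the squared distance from v to span{e_j}.)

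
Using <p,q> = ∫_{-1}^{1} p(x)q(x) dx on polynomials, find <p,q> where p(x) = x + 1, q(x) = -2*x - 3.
<p,q> = -22/3

Expand the product: p(x)·q(x) = -2*x^2 - 5*x - 3.
∫_{-1}^{1} of each monomial x^k gives [2/(k+1) if k even, 0 if k odd]. Integrating term-by-term (or equivalently evaluating the antiderivative F(x) = -2*x^3/3 - 5*x^2/2 - 3*x at the endpoints):
  F(1) − F(−1) = -37/6 − (7/6) = -22/3.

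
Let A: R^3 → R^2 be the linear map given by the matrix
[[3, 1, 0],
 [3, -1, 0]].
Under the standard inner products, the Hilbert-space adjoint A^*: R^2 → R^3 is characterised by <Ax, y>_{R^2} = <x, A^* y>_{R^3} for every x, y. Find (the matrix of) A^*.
A^* = A^T =
[[3, 3],
 [1, -1],
 [0, 0]]

For real matrices with standard dot products, the defining identity <Ax, y> = <x, A^* y> gives (Ax)^T y = x^T (A^*) y, i.e. x^T A^T y = x^T (A^*) y. Since this holds for all x, y, we must have A^* = A^T. Therefore
A^* =
[[3, 3],
 [1, -1],
 [0, 0]].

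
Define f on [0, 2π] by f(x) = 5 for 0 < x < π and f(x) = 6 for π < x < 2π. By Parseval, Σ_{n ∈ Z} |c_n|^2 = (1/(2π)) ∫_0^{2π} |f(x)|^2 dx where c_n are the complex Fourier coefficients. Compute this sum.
Σ |c_n|^2 = 61/2

Parseval equates the L^2 energy of f (normalised by 1/(2π)) with the ℓ^2 sum of its Fourier coefficients: (1/(2π)) ∫_0^{2π} |f|^2 = Σ |c_n|^2.
Compute the left side: (1/(2π)) [∫_0^π 5^2 dx + ∫_π^{2π} 6^2 dx] = (1/(2π)) · (25π + 36π) = (25 + 36)/2 = 61/2.
So Σ_{n ∈ Z} |c_n|^2 = 61/2.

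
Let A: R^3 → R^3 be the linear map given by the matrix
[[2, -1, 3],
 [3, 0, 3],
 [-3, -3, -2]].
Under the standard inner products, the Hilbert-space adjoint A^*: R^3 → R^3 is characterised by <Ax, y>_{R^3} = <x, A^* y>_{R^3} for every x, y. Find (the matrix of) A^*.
A^* = A^T =
[[2, 3, -3],
 [-1, 0, -3],
 [3, 3, -2]]

For real matrices with standard dot products, the defining identity <Ax, y> = <x, A^* y> gives (Ax)^T y = x^T (A^*) y, i.e. x^T A^T y = x^T (A^*) y. Since this holds for all x, y, we must have A^* = A^T. Therefore
A^* =
[[2, 3, -3],
 [-1, 0, -3],
 [3, 3, -2]].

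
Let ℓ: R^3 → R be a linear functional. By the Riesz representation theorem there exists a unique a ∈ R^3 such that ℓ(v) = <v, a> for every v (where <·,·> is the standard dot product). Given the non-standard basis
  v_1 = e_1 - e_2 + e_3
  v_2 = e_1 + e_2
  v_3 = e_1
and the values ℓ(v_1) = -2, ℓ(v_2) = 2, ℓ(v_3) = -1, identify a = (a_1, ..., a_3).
a = (-1, 3, 2)

Write a = (a_1, ..., a_3) in the standard basis. For each basis vector v_i, ℓ(v_i) = <v_i, a> is a linear equation in the a_j's. Collect the n equations into a matrix system V a = ℓ, where row i of V is v_i (expressed in the standard basis). Since V is invertible (lower-triangular with 1s on the diagonal, up to permutation), solve by back-substitution:
  V =
[[1, -1, 1],
 [1, 1, 0],
 [1, 0, 0]]
  V a = (-2, 2, -1)
Solving gives a = (-1, 3, 2).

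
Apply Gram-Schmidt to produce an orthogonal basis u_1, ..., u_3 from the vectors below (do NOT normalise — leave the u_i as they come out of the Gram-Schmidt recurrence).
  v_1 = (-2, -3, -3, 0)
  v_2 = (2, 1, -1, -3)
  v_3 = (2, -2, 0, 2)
Orthogonal basis:
  u_1 = (-2, -3, -3, 0)
  u_2 = (18/11, 5/11, -17/11, -3)
  u_3 = (408/157, -253/157, -19/157, 194/157)

Apply the Gram-Schmidt recurrence
  u_1 = v_1
  u_i = v_i − Σ_{j<i} ((v_i · u_j) / (u_j · u_j)) · u_j.

Step by step this gives:
  u_1 = (-2, -3, -3, 0)
  u_2 = (18/11, 5/11, -17/11, -3)
  u_3 = (408/157, -253/157, -19/157, 194/157)

Orthogonality check:
  u_2 · u_1 = 0 (should be 0)
  u_3 · u_1 = 0 (should be 0)
  u_3 · u_2 = 0 (should be 0)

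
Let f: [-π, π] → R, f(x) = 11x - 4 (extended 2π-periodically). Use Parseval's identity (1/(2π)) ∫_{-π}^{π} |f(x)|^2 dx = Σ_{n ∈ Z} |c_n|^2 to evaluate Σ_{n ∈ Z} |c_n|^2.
Σ |c_n|^2 = 121π^2/3 + 16

Expand and integrate term by term over [-π, π]:
  ∫ (11x)^2 dx = 121·(2π^3/3); ∫ 2·11·(-4)·x dx = 0 (odd integrand); ∫ (-4)^2 dx = 16·2π.
So (1/(2π)) ∫_{-π}^{π} (11x - 4)^2 dx = 121π^2/3 + 16 = 121π^2/3 + 16.
Parseval ⇒ Σ |c_n|^2 = 121π^2/3 + 16.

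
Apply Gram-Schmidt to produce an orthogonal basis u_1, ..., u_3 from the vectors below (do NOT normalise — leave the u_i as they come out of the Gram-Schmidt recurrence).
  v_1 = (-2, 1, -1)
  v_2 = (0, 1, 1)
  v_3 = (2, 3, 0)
Orthogonal basis:
  u_1 = (-2, 1, -1)
  u_2 = (0, 1, 1)
  u_3 = (5/3, 5/3, -5/3)

Apply the Gram-Schmidt recurrence
  u_1 = v_1
  u_i = v_i − Σ_{j<i} ((v_i · u_j) / (u_j · u_j)) · u_j.

Step by step this gives:
  u_1 = (-2, 1, -1)
  u_2 = (0, 1, 1)
  u_3 = (5/3, 5/3, -5/3)

Orthogonality check:
  u_2 · u_1 = 0 (should be 0)
  u_3 · u_1 = 0 (should be 0)
  u_3 · u_2 = 0 (should be 0)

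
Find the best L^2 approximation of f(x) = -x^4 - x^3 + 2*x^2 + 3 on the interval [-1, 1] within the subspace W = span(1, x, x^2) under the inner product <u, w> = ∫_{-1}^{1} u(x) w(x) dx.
g(x) = 8*x^2/7 - 3*x/5 + 108/35

The best approximation g ∈ W is the orthogonal projection of f onto W. Writing g = a_0 + a_1 x + a_2 x^2, the coefficients solve the normal equations G · a = b where
  G_{ij} = <φ_i, φ_j> and b_i = <f, φ_i>, with φ_0 = 1, φ_1 = x, φ_2 = x^2.
G =
  [2, 0, 2/3]
  [0, 2/3, 0]
  [2/3, 0, 2/5],
b = (104/15, -2/5, 88/35).
Solving gives a_0 = 108/35, a_1 = -3/5, a_2 = 8/7, so
  g(x) = 8*x^2/7 - 3*x/5 + 108/35.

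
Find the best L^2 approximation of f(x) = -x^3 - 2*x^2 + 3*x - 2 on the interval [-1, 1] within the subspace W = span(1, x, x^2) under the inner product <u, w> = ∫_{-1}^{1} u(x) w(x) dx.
g(x) = -2*x^2 + 12*x/5 - 2

The best approximation g ∈ W is the orthogonal projection of f onto W. Writing g = a_0 + a_1 x + a_2 x^2, the coefficients solve the normal equations G · a = b where
  G_{ij} = <φ_i, φ_j> and b_i = <f, φ_i>, with φ_0 = 1, φ_1 = x, φ_2 = x^2.
G =
  [2, 0, 2/3]
  [0, 2/3, 0]
  [2/3, 0, 2/5],
b = (-16/3, 8/5, -32/15).
Solving gives a_0 = -2, a_1 = 12/5, a_2 = -2, so
  g(x) = -2*x^2 + 12*x/5 - 2.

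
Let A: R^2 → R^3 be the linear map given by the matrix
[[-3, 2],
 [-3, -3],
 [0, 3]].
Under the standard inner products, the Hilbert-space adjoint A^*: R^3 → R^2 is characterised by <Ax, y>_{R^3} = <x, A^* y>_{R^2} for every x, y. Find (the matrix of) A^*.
A^* = A^T =
[[-3, -3, 0],
 [2, -3, 3]]

For real matrices with standard dot products, the defining identity <Ax, y> = <x, A^* y> gives (Ax)^T y = x^T (A^*) y, i.e. x^T A^T y = x^T (A^*) y. Since this holds for all x, y, we must have A^* = A^T. Therefore
A^* =
[[-3, -3, 0],
 [2, -3, 3]].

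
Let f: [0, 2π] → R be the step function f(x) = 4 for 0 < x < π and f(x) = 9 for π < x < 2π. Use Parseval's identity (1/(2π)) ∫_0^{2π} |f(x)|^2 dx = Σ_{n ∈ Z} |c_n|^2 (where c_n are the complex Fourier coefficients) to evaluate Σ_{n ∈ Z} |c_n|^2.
Σ |c_n|^2 = 97/2

Parseval equates the L^2 energy of f (normalised by 1/(2π)) with the ℓ^2 sum of its Fourier coefficients: (1/(2π)) ∫_0^{2π} |f|^2 = Σ |c_n|^2.
Compute the left side: (1/(2π)) [∫_0^π 4^2 dx + ∫_π^{2π} 9^2 dx] = (1/(2π)) · (16π + 81π) = (16 + 81)/2 = 97/2.
So Σ_{n ∈ Z} |c_n|^2 = 97/2.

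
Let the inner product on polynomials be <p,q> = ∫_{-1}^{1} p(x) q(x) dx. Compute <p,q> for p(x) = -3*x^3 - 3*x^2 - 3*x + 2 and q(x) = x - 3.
<p,q> = -46/5

Expand the product: p(x)·q(x) = -3*x^4 + 6*x^3 + 6*x^2 + 11*x - 6.
∫_{-1}^{1} of each monomial x^k gives [2/(k+1) if k even, 0 if k odd]. Integrating term-by-term (or equivalently evaluating the antiderivative F(x) = -3*x^5/5 + 3*x^4/2 + 2*x^3 + 11*x^2/2 - 6*x at the endpoints):
  F(1) − F(−1) = 12/5 − (58/5) = -46/5.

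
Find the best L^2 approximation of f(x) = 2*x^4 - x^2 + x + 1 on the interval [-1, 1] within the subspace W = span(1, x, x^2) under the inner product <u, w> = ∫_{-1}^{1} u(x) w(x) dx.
g(x) = 5*x^2/7 + x + 29/35

The best approximation g ∈ W is the orthogonal projection of f onto W. Writing g = a_0 + a_1 x + a_2 x^2, the coefficients solve the normal equations G · a = b where
  G_{ij} = <φ_i, φ_j> and b_i = <f, φ_i>, with φ_0 = 1, φ_1 = x, φ_2 = x^2.
G =
  [2, 0, 2/3]
  [0, 2/3, 0]
  [2/3, 0, 2/5],
b = (32/15, 2/3, 88/105).
Solving gives a_0 = 29/35, a_1 = 1, a_2 = 5/7, so
  g(x) = 5*x^2/7 + x + 29/35.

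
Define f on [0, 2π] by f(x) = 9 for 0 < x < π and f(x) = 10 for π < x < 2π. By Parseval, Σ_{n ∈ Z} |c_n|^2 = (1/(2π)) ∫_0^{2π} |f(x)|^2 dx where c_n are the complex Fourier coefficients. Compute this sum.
Σ |c_n|^2 = 181/2

Parseval equates the L^2 energy of f (normalised by 1/(2π)) with the ℓ^2 sum of its Fourier coefficients: (1/(2π)) ∫_0^{2π} |f|^2 = Σ |c_n|^2.
Compute the left side: (1/(2π)) [∫_0^π 9^2 dx + ∫_π^{2π} 10^2 dx] = (1/(2π)) · (81π + 100π) = (81 + 100)/2 = 181/2.
So Σ_{n ∈ Z} |c_n|^2 = 181/2.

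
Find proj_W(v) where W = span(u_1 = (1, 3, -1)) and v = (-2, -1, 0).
proj_W(v) = (-5/11, -15/11, 5/11)

Set up U = [u_1 | ... | u_1] ∈ R^(3×1). The projector onto W = col(U) is P = U (U^T U)^(-1) U^T.
Compute U^T U =
  [11],
and U^T v = (-5).
Solve U^T U · c = U^T v for the coefficients: c = (-5/11). The projection is proj_W(v) = U c.
Check: (v - proj_W(v)) · u_1 = 0  (should be 0).
Result: proj_W(v) = (-5/11, -15/11, 5/11).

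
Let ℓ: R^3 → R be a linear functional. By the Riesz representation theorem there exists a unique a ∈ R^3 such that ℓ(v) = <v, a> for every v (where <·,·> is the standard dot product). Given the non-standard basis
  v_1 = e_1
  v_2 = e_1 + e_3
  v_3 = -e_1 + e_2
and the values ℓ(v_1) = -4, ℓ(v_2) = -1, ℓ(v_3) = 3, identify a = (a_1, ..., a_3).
a = (-4, -1, 3)

Write a = (a_1, ..., a_3) in the standard basis. For each basis vector v_i, ℓ(v_i) = <v_i, a> is a linear equation in the a_j's. Collect the n equations into a matrix system V a = ℓ, where row i of V is v_i (expressed in the standard basis). Since V is invertible (lower-triangular with 1s on the diagonal, up to permutation), solve by back-substitution:
  V =
[[1, 0, 0],
 [1, 0, 1],
 [-1, 1, 0]]
  V a = (-4, -1, 3)
Solving gives a = (-4, -1, 3).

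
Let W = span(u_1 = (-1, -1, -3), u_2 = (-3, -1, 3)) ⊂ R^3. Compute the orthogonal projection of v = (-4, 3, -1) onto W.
proj_W(v) = (-91/46, -24/23, -15/46)

Set up U = [u_1 | ... | u_2] ∈ R^(3×2). The projector onto W = col(U) is P = U (U^T U)^(-1) U^T.
Compute U^T U =
  [11, -5]
  [-5, 19],
and U^T v = (4, 6).
Solve U^T U · c = U^T v for the coefficients: c = (53/92, 43/92). The projection is proj_W(v) = U c.
Check: (v - proj_W(v)) · u_1 = 0  (should be 0).
Check: (v - proj_W(v)) · u_2 = 0  (should be 0).
Result: proj_W(v) = (-91/46, -24/23, -15/46).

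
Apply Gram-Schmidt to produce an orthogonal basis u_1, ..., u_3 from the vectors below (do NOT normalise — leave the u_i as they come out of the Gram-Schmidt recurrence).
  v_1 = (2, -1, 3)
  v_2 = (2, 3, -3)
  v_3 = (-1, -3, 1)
Orthogonal basis:
  u_1 = (2, -1, 3)
  u_2 = (22/7, 17/7, -9/7)
  u_3 = (33/61, -66/61, -44/61)

Apply the Gram-Schmidt recurrence
  u_1 = v_1
  u_i = v_i − Σ_{j<i} ((v_i · u_j) / (u_j · u_j)) · u_j.

Step by step this gives:
  u_1 = (2, -1, 3)
  u_2 = (22/7, 17/7, -9/7)
  u_3 = (33/61, -66/61, -44/61)

Orthogonality check:
  u_2 · u_1 = 0 (should be 0)
  u_3 · u_1 = 0 (should be 0)
  u_3 · u_2 = 0 (should be 0)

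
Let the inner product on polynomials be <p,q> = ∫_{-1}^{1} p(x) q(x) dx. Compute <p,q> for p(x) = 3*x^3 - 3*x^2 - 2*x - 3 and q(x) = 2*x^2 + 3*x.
<p,q> = -34/5

Expand the product: p(x)·q(x) = 6*x^5 + 3*x^4 - 13*x^3 - 12*x^2 - 9*x.
∫_{-1}^{1} of each monomial x^k gives [2/(k+1) if k even, 0 if k odd]. Integrating term-by-term (or equivalently evaluating the antiderivative F(x) = x^6 + 3*x^5/5 - 13*x^4/4 - 4*x^3 - 9*x^2/2 at the endpoints):
  F(1) − F(−1) = -203/20 − (-67/20) = -34/5.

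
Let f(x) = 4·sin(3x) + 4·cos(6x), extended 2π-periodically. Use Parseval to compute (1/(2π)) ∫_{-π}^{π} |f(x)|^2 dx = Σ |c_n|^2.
Σ |c_n|^2 = 16

Expand |f|^2 and use orthogonality of {sin(nx), cos(mx)} on [-π, π]:
  ∫_{-π}^{π} sin(nx)^2 dx = π, ∫ cos(mx)^2 dx = π, and cross terms integrate to 0.
So ∫_{-π}^{π} f(x)^2 dx = 4^2 · π + 4^2 · π = (16 + 16)π.
Divide by 2π: (16 + 16)/2 = 16.
By Parseval, this equals Σ |c_n|^2.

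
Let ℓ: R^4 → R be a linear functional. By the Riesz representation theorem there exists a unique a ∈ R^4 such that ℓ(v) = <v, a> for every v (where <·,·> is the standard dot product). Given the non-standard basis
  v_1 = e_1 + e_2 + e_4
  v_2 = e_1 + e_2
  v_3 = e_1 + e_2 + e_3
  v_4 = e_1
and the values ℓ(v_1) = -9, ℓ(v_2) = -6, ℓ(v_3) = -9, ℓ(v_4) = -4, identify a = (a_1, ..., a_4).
a = (-4, -2, -3, -3)

Write a = (a_1, ..., a_4) in the standard basis. For each basis vector v_i, ℓ(v_i) = <v_i, a> is a linear equation in the a_j's. Collect the n equations into a matrix system V a = ℓ, where row i of V is v_i (expressed in the standard basis). Since V is invertible (lower-triangular with 1s on the diagonal, up to permutation), solve by back-substitution:
  V =
[[1, 1, 0, 1],
 [1, 1, 0, 0],
 [1, 1, 1, 0],
 [1, 0, 0, 0]]
  V a = (-9, -6, -9, -4)
Solving gives a = (-4, -2, -3, -3).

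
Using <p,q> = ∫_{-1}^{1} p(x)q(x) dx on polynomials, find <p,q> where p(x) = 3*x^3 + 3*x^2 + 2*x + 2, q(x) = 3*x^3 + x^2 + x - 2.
<p,q> = -206/105

Expand the product: p(x)·q(x) = 9*x^6 + 12*x^5 + 12*x^4 + 5*x^3 - 2*x^2 - 2*x - 4.
∫_{-1}^{1} of each monomial x^k gives [2/(k+1) if k even, 0 if k odd]. Integrating term-by-term (or equivalently evaluating the antiderivative F(x) = 9*x^7/7 + 2*x^6 + 12*x^5/5 + 5*x^4/4 - 2*x^3/3 - x^2 - 4*x at the endpoints):
  F(1) − F(−1) = 533/420 − (1357/420) = -206/105.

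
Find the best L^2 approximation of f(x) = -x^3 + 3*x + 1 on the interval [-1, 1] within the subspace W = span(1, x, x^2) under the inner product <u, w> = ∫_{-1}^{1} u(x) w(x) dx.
g(x) = 12*x/5 + 1

The best approximation g ∈ W is the orthogonal projection of f onto W. Writing g = a_0 + a_1 x + a_2 x^2, the coefficients solve the normal equations G · a = b where
  G_{ij} = <φ_i, φ_j> and b_i = <f, φ_i>, with φ_0 = 1, φ_1 = x, φ_2 = x^2.
G =
  [2, 0, 2/3]
  [0, 2/3, 0]
  [2/3, 0, 2/5],
b = (2, 8/5, 2/3).
Solving gives a_0 = 1, a_1 = 12/5, a_2 = 0, so
  g(x) = 12*x/5 + 1.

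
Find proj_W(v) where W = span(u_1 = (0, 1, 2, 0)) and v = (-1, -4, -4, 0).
proj_W(v) = (0, -12/5, -24/5, 0)

Set up U = [u_1 | ... | u_1] ∈ R^(4×1). The projector onto W = col(U) is P = U (U^T U)^(-1) U^T.
Compute U^T U =
  [5],
and U^T v = (-12).
Solve U^T U · c = U^T v for the coefficients: c = (-12/5). The projection is proj_W(v) = U c.
Check: (v - proj_W(v)) · u_1 = 0  (should be 0).
Result: proj_W(v) = (0, -12/5, -24/5, 0).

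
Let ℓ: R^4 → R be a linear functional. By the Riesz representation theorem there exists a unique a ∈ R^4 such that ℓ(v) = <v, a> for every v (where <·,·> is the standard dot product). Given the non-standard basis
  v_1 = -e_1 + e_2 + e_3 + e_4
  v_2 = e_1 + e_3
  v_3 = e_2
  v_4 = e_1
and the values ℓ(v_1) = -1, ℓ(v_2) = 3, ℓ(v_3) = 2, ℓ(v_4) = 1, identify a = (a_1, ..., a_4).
a = (1, 2, 2, -4)

Write a = (a_1, ..., a_4) in the standard basis. For each basis vector v_i, ℓ(v_i) = <v_i, a> is a linear equation in the a_j's. Collect the n equations into a matrix system V a = ℓ, where row i of V is v_i (expressed in the standard basis). Since V is invertible (lower-triangular with 1s on the diagonal, up to permutation), solve by back-substitution:
  V =
[[-1, 1, 1, 1],
 [1, 0, 1, 0],
 [0, 1, 0, 0],
 [1, 0, 0, 0]]
  V a = (-1, 3, 2, 1)
Solving gives a = (1, 2, 2, -4).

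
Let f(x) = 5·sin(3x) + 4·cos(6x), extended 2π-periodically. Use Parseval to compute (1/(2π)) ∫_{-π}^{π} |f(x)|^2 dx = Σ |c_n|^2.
Σ |c_n|^2 = 41/2

Expand |f|^2 and use orthogonality of {sin(nx), cos(mx)} on [-π, π]:
  ∫_{-π}^{π} sin(nx)^2 dx = π, ∫ cos(mx)^2 dx = π, and cross terms integrate to 0.
So ∫_{-π}^{π} f(x)^2 dx = 5^2 · π + 4^2 · π = (25 + 16)π.
Divide by 2π: (25 + 16)/2 = 41/2.
By Parseval, this equals Σ |c_n|^2.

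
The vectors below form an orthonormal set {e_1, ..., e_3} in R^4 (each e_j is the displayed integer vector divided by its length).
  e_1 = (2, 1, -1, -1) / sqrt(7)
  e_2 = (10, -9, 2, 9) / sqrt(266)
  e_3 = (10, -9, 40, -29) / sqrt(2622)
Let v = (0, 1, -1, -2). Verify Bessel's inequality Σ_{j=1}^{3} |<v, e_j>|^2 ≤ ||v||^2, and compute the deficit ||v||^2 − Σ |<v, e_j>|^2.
Σ |<v, e_j>|^2 = 126/23; ||v||^2 = 6; deficit = 12/23

Write each e_j = u_j / sqrt(<u_j, u_j>) where u_j is the displayed integer vector. Then <v, e_j> = <v, u_j> / sqrt(<u_j, u_j>), so |<v, e_j>|^2 = <v, u_j>^2 / <u_j, u_j>.
Coefficients: <v, e_1> = 4/sqrt(7), <v, e_2> = -29/sqrt(266), <v, e_3> = 9/sqrt(2622).
Square and sum: Σ |<v, e_j>|^2 = 126/23.
Compute ||v||^2 = v·v = 6.
Deficit = 6 − 126/23 = 12/23 ≥ 0, confirming Bessel's inequality. (The deficit equals ||v − Σ <v,e_j> e_j||^2, the squared distance from v to span{e_j}.)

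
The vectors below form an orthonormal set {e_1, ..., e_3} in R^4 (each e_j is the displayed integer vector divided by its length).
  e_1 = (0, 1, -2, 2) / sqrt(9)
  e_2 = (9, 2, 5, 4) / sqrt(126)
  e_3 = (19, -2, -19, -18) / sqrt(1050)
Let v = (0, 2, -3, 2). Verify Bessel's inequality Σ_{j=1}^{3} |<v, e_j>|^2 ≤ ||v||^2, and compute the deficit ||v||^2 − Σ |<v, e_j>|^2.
Σ |<v, e_j>|^2 = 1226/75; ||v||^2 = 17; deficit = 49/75

Write each e_j = u_j / sqrt(<u_j, u_j>) where u_j is the displayed integer vector. Then <v, e_j> = <v, u_j> / sqrt(<u_j, u_j>), so |<v, e_j>|^2 = <v, u_j>^2 / <u_j, u_j>.
Coefficients: <v, e_1> = 12/sqrt(9), <v, e_2> = -3/sqrt(126), <v, e_3> = 17/sqrt(1050).
Square and sum: Σ |<v, e_j>|^2 = 1226/75.
Compute ||v||^2 = v·v = 17.
Deficit = 17 − 1226/75 = 49/75 ≥ 0, confirming Bessel's inequality. (The deficit equals ||v − Σ <v,e_j> e_j||^2, the squared distance from v to span{e_j}.)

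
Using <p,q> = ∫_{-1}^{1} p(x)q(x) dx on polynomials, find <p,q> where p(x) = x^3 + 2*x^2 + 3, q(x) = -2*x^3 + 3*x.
<p,q> = 22/35

Expand the product: p(x)·q(x) = -2*x^6 - 4*x^5 + 3*x^4 + 9*x.
∫_{-1}^{1} of each monomial x^k gives [2/(k+1) if k even, 0 if k odd]. Integrating term-by-term (or equivalently evaluating the antiderivative F(x) = -2*x^7/7 - 2*x^6/3 + 3*x^5/5 + 9*x^2/2 at the endpoints):
  F(1) − F(−1) = 871/210 − (739/210) = 22/35.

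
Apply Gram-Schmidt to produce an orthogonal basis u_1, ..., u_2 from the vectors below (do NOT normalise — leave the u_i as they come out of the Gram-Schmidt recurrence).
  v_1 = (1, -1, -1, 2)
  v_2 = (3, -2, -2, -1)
Orthogonal basis:
  u_1 = (1, -1, -1, 2)
  u_2 = (16/7, -9/7, -9/7, -17/7)

Apply the Gram-Schmidt recurrence
  u_1 = v_1
  u_i = v_i − Σ_{j<i} ((v_i · u_j) / (u_j · u_j)) · u_j.

Step by step this gives:
  u_1 = (1, -1, -1, 2)
  u_2 = (16/7, -9/7, -9/7, -17/7)

Orthogonality check:
  u_2 · u_1 = 0 (should be 0)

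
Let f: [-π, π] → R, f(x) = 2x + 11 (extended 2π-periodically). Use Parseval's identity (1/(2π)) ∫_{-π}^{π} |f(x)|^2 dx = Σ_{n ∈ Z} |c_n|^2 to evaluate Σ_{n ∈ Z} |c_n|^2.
Σ |c_n|^2 = 4π^2/3 + 121

Expand and integrate term by term over [-π, π]:
  ∫ (2x)^2 dx = 4·(2π^3/3); ∫ 2·2·(11)·x dx = 0 (odd integrand); ∫ 11^2 dx = 121·2π.
So (1/(2π)) ∫_{-π}^{π} (2x + 11)^2 dx = 4π^2/3 + 121 = 4π^2/3 + 121.
Parseval ⇒ Σ |c_n|^2 = 4π^2/3 + 121.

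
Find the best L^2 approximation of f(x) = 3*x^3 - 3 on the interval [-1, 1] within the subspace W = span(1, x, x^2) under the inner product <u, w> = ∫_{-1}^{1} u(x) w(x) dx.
g(x) = 9*x/5 - 3

The best approximation g ∈ W is the orthogonal projection of f onto W. Writing g = a_0 + a_1 x + a_2 x^2, the coefficients solve the normal equations G · a = b where
  G_{ij} = <φ_i, φ_j> and b_i = <f, φ_i>, with φ_0 = 1, φ_1 = x, φ_2 = x^2.
G =
  [2, 0, 2/3]
  [0, 2/3, 0]
  [2/3, 0, 2/5],
b = (-6, 6/5, -2).
Solving gives a_0 = -3, a_1 = 9/5, a_2 = 0, so
  g(x) = 9*x/5 - 3.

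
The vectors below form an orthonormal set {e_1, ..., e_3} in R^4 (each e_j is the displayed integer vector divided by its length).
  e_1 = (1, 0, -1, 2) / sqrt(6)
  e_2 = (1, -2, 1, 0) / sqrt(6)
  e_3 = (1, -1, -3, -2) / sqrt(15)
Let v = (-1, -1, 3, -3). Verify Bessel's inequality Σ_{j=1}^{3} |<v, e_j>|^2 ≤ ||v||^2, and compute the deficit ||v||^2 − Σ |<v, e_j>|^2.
Σ |<v, e_j>|^2 = 299/15; ||v||^2 = 20; deficit = 1/15

Write each e_j = u_j / sqrt(<u_j, u_j>) where u_j is the displayed integer vector. Then <v, e_j> = <v, u_j> / sqrt(<u_j, u_j>), so |<v, e_j>|^2 = <v, u_j>^2 / <u_j, u_j>.
Coefficients: <v, e_1> = -10/sqrt(6), <v, e_2> = 4/sqrt(6), <v, e_3> = -3/sqrt(15).
Square and sum: Σ |<v, e_j>|^2 = 299/15.
Compute ||v||^2 = v·v = 20.
Deficit = 20 − 299/15 = 1/15 ≥ 0, confirming Bessel's inequality. (The deficit equals ||v − Σ <v,e_j> e_j||^2, the squared distance from v to span{e_j}.)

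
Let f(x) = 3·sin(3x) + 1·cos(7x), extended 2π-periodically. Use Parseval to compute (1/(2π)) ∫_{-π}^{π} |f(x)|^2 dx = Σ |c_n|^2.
Σ |c_n|^2 = 5

Expand |f|^2 and use orthogonality of {sin(nx), cos(mx)} on [-π, π]:
  ∫_{-π}^{π} sin(nx)^2 dx = π, ∫ cos(mx)^2 dx = π, and cross terms integrate to 0.
So ∫_{-π}^{π} f(x)^2 dx = 3^2 · π + 1^2 · π = (9 + 1)π.
Divide by 2π: (9 + 1)/2 = 5.
By Parseval, this equals Σ |c_n|^2.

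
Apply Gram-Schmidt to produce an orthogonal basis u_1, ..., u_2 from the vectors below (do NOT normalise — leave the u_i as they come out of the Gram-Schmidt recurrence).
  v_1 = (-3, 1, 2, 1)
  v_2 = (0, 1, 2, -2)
Orthogonal basis:
  u_1 = (-3, 1, 2, 1)
  u_2 = (3/5, 4/5, 8/5, -11/5)

Apply the Gram-Schmidt recurrence
  u_1 = v_1
  u_i = v_i − Σ_{j<i} ((v_i · u_j) / (u_j · u_j)) · u_j.

Step by step this gives:
  u_1 = (-3, 1, 2, 1)
  u_2 = (3/5, 4/5, 8/5, -11/5)

Orthogonality check:
  u_2 · u_1 = 0 (should be 0)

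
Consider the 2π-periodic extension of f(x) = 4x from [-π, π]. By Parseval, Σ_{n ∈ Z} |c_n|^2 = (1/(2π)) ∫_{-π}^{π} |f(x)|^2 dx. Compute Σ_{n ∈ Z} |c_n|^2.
Σ |c_n|^2 = 16π^2/3

Expand and integrate term by term over [-π, π]:
  ∫ (4x)^2 dx = 16·(2π^3/3); ∫ 2·4·(0)·x dx = 0 (odd integrand); ∫ 0^2 dx = 0·2π.
So (1/(2π)) ∫_{-π}^{π} (4x)^2 dx = 16π^2/3 + 0 = 16π^2/3.
Parseval ⇒ Σ |c_n|^2 = 16π^2/3.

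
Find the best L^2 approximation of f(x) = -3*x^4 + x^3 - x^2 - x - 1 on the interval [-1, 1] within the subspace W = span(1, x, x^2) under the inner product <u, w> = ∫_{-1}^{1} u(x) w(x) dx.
g(x) = -25*x^2/7 - 2*x/5 - 26/35

The best approximation g ∈ W is the orthogonal projection of f onto W. Writing g = a_0 + a_1 x + a_2 x^2, the coefficients solve the normal equations G · a = b where
  G_{ij} = <φ_i, φ_j> and b_i = <f, φ_i>, with φ_0 = 1, φ_1 = x, φ_2 = x^2.
G =
  [2, 0, 2/3]
  [0, 2/3, 0]
  [2/3, 0, 2/5],
b = (-58/15, -4/15, -202/105).
Solving gives a_0 = -26/35, a_1 = -2/5, a_2 = -25/7, so
  g(x) = -25*x^2/7 - 2*x/5 - 26/35.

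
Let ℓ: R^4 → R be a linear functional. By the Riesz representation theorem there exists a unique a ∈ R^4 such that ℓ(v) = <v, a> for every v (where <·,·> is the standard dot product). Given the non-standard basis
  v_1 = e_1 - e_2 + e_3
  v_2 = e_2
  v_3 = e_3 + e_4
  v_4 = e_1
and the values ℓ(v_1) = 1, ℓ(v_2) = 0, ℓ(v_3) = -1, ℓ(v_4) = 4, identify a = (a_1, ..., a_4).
a = (4, 0, -3, 2)

Write a = (a_1, ..., a_4) in the standard basis. For each basis vector v_i, ℓ(v_i) = <v_i, a> is a linear equation in the a_j's. Collect the n equations into a matrix system V a = ℓ, where row i of V is v_i (expressed in the standard basis). Since V is invertible (lower-triangular with 1s on the diagonal, up to permutation), solve by back-substitution:
  V =
[[1, -1, 1, 0],
 [0, 1, 0, 0],
 [0, 0, 1, 1],
 [1, 0, 0, 0]]
  V a = (1, 0, -1, 4)
Solving gives a = (4, 0, -3, 2).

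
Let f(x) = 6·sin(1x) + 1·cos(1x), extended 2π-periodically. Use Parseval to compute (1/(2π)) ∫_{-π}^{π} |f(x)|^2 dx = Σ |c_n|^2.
Σ |c_n|^2 = 37/2

Expand |f|^2 and use orthogonality of {sin(nx), cos(mx)} on [-π, π]:
  ∫_{-π}^{π} sin(nx)^2 dx = π, ∫ cos(mx)^2 dx = π, and cross terms integrate to 0.
So ∫_{-π}^{π} f(x)^2 dx = 6^2 · π + 1^2 · π = (36 + 1)π.
Divide by 2π: (36 + 1)/2 = 37/2.
By Parseval, this equals Σ |c_n|^2.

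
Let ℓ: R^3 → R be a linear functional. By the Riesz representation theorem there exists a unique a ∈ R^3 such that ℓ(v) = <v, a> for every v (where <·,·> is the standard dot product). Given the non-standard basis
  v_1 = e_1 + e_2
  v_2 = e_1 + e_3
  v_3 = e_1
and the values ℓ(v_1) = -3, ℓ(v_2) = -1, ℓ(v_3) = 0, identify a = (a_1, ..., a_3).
a = (0, -3, -1)

Write a = (a_1, ..., a_3) in the standard basis. For each basis vector v_i, ℓ(v_i) = <v_i, a> is a linear equation in the a_j's. Collect the n equations into a matrix system V a = ℓ, where row i of V is v_i (expressed in the standard basis). Since V is invertible (lower-triangular with 1s on the diagonal, up to permutation), solve by back-substitution:
  V =
[[1, 1, 0],
 [1, 0, 1],
 [1, 0, 0]]
  V a = (-3, -1, 0)
Solving gives a = (0, -3, -1).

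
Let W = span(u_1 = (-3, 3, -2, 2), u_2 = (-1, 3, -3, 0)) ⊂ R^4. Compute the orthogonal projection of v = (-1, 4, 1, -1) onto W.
proj_W(v) = (-149/170, 273/170, -122/85, 29/85)

Set up U = [u_1 | ... | u_2] ∈ R^(4×2). The projector onto W = col(U) is P = U (U^T U)^(-1) U^T.
Compute U^T U =
  [26, 18]
  [18, 19],
and U^T v = (11, 10).
Solve U^T U · c = U^T v for the coefficients: c = (29/170, 31/85). The projection is proj_W(v) = U c.
Check: (v - proj_W(v)) · u_1 = 0  (should be 0).
Check: (v - proj_W(v)) · u_2 = 0  (should be 0).
Result: proj_W(v) = (-149/170, 273/170, -122/85, 29/85).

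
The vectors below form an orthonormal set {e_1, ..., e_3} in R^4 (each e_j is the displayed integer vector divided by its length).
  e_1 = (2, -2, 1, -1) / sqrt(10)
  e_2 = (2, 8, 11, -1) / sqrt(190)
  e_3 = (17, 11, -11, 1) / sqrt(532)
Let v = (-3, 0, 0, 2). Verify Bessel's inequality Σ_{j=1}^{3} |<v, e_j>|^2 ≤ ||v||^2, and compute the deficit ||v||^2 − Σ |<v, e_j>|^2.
Σ |<v, e_j>|^2 = 45/4; ||v||^2 = 13; deficit = 7/4

Write each e_j = u_j / sqrt(<u_j, u_j>) where u_j is the displayed integer vector. Then <v, e_j> = <v, u_j> / sqrt(<u_j, u_j>), so |<v, e_j>|^2 = <v, u_j>^2 / <u_j, u_j>.
Coefficients: <v, e_1> = -8/sqrt(10), <v, e_2> = -8/sqrt(190), <v, e_3> = -49/sqrt(532).
Square and sum: Σ |<v, e_j>|^2 = 45/4.
Compute ||v||^2 = v·v = 13.
Deficit = 13 − 45/4 = 7/4 ≥ 0, confirming Bessel's inequality. (The deficit equals ||v − Σ <v,e_j> e_j||^2, the squared distance from v to span{e_j}.)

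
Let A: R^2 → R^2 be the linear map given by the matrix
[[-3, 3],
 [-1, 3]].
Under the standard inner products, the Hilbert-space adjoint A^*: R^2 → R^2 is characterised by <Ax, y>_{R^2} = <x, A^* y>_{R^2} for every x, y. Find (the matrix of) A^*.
A^* = A^T =
[[-3, -1],
 [3, 3]]

For real matrices with standard dot products, the defining identity <Ax, y> = <x, A^* y> gives (Ax)^T y = x^T (A^*) y, i.e. x^T A^T y = x^T (A^*) y. Since this holds for all x, y, we must have A^* = A^T. Therefore
A^* =
[[-3, -1],
 [3, 3]].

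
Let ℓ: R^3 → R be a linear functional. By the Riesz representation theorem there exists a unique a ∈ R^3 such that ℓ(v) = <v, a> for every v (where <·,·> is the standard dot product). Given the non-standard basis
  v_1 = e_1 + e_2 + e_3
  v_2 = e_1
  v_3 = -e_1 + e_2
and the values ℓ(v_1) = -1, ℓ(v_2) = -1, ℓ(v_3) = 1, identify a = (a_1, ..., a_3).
a = (-1, 0, 0)

Write a = (a_1, ..., a_3) in the standard basis. For each basis vector v_i, ℓ(v_i) = <v_i, a> is a linear equation in the a_j's. Collect the n equations into a matrix system V a = ℓ, where row i of V is v_i (expressed in the standard basis). Since V is invertible (lower-triangular with 1s on the diagonal, up to permutation), solve by back-substitution:
  V =
[[1, 1, 1],
 [1, 0, 0],
 [-1, 1, 0]]
  V a = (-1, -1, 1)
Solving gives a = (-1, 0, 0).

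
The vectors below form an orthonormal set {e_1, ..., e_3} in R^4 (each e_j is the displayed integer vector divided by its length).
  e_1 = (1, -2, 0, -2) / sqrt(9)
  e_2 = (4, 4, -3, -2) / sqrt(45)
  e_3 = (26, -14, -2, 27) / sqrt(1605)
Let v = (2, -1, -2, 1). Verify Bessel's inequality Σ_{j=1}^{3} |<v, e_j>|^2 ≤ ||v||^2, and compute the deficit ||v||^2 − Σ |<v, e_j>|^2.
Σ |<v, e_j>|^2 = 827/107; ||v||^2 = 10; deficit = 243/107

Write each e_j = u_j / sqrt(<u_j, u_j>) where u_j is the displayed integer vector. Then <v, e_j> = <v, u_j> / sqrt(<u_j, u_j>), so |<v, e_j>|^2 = <v, u_j>^2 / <u_j, u_j>.
Coefficients: <v, e_1> = 2/sqrt(9), <v, e_2> = 8/sqrt(45), <v, e_3> = 97/sqrt(1605).
Square and sum: Σ |<v, e_j>|^2 = 827/107.
Compute ||v||^2 = v·v = 10.
Deficit = 10 − 827/107 = 243/107 ≥ 0, confirming Bessel's inequality. (The deficit equals ||v − Σ <v,e_j> e_j||^2, the squared distance from v to span{e_j}.)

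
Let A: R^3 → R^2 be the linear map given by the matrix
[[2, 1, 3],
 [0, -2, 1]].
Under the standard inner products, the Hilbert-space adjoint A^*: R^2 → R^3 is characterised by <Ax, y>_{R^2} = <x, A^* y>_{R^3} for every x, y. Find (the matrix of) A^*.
A^* = A^T =
[[2, 0],
 [1, -2],
 [3, 1]]

For real matrices with standard dot products, the defining identity <Ax, y> = <x, A^* y> gives (Ax)^T y = x^T (A^*) y, i.e. x^T A^T y = x^T (A^*) y. Since this holds for all x, y, we must have A^* = A^T. Therefore
A^* =
[[2, 0],
 [1, -2],
 [3, 1]].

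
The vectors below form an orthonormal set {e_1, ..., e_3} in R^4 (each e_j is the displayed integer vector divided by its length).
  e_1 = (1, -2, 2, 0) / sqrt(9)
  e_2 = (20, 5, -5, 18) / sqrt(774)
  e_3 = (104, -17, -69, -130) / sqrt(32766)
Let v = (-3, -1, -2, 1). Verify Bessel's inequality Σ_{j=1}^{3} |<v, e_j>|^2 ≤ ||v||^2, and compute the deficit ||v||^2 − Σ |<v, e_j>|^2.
Σ |<v, e_j>|^2 = 2690/381; ||v||^2 = 15; deficit = 3025/381

Write each e_j = u_j / sqrt(<u_j, u_j>) where u_j is the displayed integer vector. Then <v, e_j> = <v, u_j> / sqrt(<u_j, u_j>), so |<v, e_j>|^2 = <v, u_j>^2 / <u_j, u_j>.
Coefficients: <v, e_1> = -5/sqrt(9), <v, e_2> = -37/sqrt(774), <v, e_3> = -287/sqrt(32766).
Square and sum: Σ |<v, e_j>|^2 = 2690/381.
Compute ||v||^2 = v·v = 15.
Deficit = 15 − 2690/381 = 3025/381 ≥ 0, confirming Bessel's inequality. (The deficit equals ||v − Σ <v,e_j> e_j||^2, the squared distance from v to span{e_j}.)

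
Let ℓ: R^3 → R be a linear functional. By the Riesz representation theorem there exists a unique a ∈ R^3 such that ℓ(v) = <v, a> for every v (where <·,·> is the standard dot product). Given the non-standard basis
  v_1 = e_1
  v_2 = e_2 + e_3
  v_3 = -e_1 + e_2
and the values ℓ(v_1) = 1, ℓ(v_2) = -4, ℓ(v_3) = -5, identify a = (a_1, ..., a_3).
a = (1, -4, 0)

Write a = (a_1, ..., a_3) in the standard basis. For each basis vector v_i, ℓ(v_i) = <v_i, a> is a linear equation in the a_j's. Collect the n equations into a matrix system V a = ℓ, where row i of V is v_i (expressed in the standard basis). Since V is invertible (lower-triangular with 1s on the diagonal, up to permutation), solve by back-substitution:
  V =
[[1, 0, 0],
 [0, 1, 1],
 [-1, 1, 0]]
  V a = (1, -4, -5)
Solving gives a = (1, -4, 0).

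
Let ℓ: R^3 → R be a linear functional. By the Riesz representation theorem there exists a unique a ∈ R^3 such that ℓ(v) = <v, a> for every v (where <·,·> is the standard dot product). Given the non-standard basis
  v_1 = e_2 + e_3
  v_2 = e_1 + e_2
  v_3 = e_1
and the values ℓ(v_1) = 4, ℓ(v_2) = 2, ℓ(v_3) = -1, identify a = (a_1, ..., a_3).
a = (-1, 3, 1)

Write a = (a_1, ..., a_3) in the standard basis. For each basis vector v_i, ℓ(v_i) = <v_i, a> is a linear equation in the a_j's. Collect the n equations into a matrix system V a = ℓ, where row i of V is v_i (expressed in the standard basis). Since V is invertible (lower-triangular with 1s on the diagonal, up to permutation), solve by back-substitution:
  V =
[[0, 1, 1],
 [1, 1, 0],
 [1, 0, 0]]
  V a = (4, 2, -1)
Solving gives a = (-1, 3, 1).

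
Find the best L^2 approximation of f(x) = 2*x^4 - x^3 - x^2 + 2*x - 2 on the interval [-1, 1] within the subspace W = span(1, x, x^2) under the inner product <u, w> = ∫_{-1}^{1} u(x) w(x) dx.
g(x) = 5*x^2/7 + 7*x/5 - 76/35

The best approximation g ∈ W is the orthogonal projection of f onto W. Writing g = a_0 + a_1 x + a_2 x^2, the coefficients solve the normal equations G · a = b where
  G_{ij} = <φ_i, φ_j> and b_i = <f, φ_i>, with φ_0 = 1, φ_1 = x, φ_2 = x^2.
G =
  [2, 0, 2/3]
  [0, 2/3, 0]
  [2/3, 0, 2/5],
b = (-58/15, 14/15, -122/105).
Solving gives a_0 = -76/35, a_1 = 7/5, a_2 = 5/7, so
  g(x) = 5*x^2/7 + 7*x/5 - 76/35.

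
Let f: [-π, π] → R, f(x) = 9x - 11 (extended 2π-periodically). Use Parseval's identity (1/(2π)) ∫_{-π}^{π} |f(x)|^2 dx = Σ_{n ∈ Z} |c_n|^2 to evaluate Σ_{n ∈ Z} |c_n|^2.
Σ |c_n|^2 = 27π^2 + 121

Expand and integrate term by term over [-π, π]:
  ∫ (9x)^2 dx = 81·(2π^3/3); ∫ 2·9·(-11)·x dx = 0 (odd integrand); ∫ (-11)^2 dx = 121·2π.
So (1/(2π)) ∫_{-π}^{π} (9x - 11)^2 dx = 81π^2/3 + 121 = 27π^2 + 121.
Parseval ⇒ Σ |c_n|^2 = 27π^2 + 121.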